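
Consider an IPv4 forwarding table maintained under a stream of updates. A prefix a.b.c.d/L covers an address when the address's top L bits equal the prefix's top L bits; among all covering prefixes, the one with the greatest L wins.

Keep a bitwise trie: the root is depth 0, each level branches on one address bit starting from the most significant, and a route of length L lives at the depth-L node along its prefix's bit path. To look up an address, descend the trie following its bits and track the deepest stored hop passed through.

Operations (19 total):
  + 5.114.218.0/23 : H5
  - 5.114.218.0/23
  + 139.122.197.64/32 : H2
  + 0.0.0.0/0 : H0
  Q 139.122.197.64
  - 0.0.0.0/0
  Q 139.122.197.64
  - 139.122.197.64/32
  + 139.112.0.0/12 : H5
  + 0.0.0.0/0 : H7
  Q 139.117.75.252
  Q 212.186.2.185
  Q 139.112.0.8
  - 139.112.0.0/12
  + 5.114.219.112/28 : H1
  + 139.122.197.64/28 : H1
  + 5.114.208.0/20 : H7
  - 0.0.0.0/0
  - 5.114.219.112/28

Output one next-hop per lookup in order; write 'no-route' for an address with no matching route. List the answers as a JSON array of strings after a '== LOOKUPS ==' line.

Apply in order:
  + 5.114.218.0/23 (H5) depth=23
  - 5.114.218.0/23 clear@23
  + 139.122.197.64/32 (H2) depth=32
  + 0.0.0.0/0 (H0) depth=0
  ? 139.122.197.64  path d0:H0→d1:-→d2:-→d3:-→d4:-→d5:-→d6:-→d7:-→d8:-→d9:-→d10:-→d11:-→d12:-→d13:-→d14:-→d15:-→d16:-→d17:-→d18:-→d19:-→d20:-→d21:-→d22:-→d23:-→d24:-→d25:-→d26:-→d27:-→d28:-→d29:-→d30:-→d31:-→d32:H2  best=H2
  - 0.0.0.0/0 clear@0
  ? 139.122.197.64  path d0:-→d1:-→d2:-→d3:-→d4:-→d5:-→d6:-→d7:-→d8:-→d9:-→d10:-→d11:-→d12:-→d13:-→d14:-→d15:-→d16:-→d17:-→d18:-→d19:-→d20:-→d21:-→d22:-→d23:-→d24:-→d25:-→d26:-→d27:-→d28:-→d29:-→d30:-→d31:-→d32:H2  best=H2
  - 139.122.197.64/32 clear@32
  + 139.112.0.0/12 (H5) depth=12
  + 0.0.0.0/0 (H7) depth=0
  ? 139.117.75.252  path d0:H7→d1:-→d2:-→d3:-→d4:-→d5:-→d6:-→d7:-→d8:-→d9:-→d10:-→d11:-→d12:H5  best=H5
  ? 212.186.2.185  path d0:H7→d1:-  best=H7
  ? 139.112.0.8  path d0:H7→d1:-→d2:-→d3:-→d4:-→d5:-→d6:-→d7:-→d8:-→d9:-→d10:-→d11:-→d12:H5  best=H5
  - 139.112.0.0/12 clear@12
  + 5.114.219.112/28 (H1) depth=28
  + 139.122.197.64/28 (H1) depth=28
  + 5.114.208.0/20 (H7) depth=20
  - 0.0.0.0/0 clear@0
  - 5.114.219.112/28 clear@28

== LOOKUPS ==
["H2","H2","H5","H7","H5"]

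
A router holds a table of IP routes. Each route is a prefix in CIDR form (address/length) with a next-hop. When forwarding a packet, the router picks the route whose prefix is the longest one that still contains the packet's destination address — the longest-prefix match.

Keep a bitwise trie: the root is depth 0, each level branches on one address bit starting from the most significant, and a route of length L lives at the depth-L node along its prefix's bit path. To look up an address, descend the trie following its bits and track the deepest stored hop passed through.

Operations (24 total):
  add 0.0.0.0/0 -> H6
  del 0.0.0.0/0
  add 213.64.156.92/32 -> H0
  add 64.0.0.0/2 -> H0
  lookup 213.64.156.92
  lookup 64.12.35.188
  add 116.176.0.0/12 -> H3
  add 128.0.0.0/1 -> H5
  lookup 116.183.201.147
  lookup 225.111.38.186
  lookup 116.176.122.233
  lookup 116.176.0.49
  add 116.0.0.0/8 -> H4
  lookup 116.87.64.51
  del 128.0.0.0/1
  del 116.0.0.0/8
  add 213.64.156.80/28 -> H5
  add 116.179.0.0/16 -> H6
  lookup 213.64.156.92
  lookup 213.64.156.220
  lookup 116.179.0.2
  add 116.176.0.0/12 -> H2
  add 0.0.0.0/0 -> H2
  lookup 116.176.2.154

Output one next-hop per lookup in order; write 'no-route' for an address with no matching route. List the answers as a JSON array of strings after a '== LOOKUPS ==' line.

Trace:
  add 0.0.0.0/0 -> H6 at depth 0
  del 0.0.0.0/0 (clear depth 0)
  add 213.64.156.92/32 -> H0 at depth 32
  add 64.0.0.0/2 -> H0 at depth 2
  ? 213.64.156.92  path d0:-→d1:-→d2:-→d3:-→d4:-→d5:-→d6:-→d7:-→d8:-→d9:-→d10:-→d11:-→d12:-→d13:-→d14:-→d15:-→d16:-→d17:-→d18:-→d19:-→d20:-→d21:-→d22:-→d23:-→d24:-→d25:-→d26:-→d27:-→d28:-→d29:-→d30:-→d31:-→d32:H0  best=H0
  ? 64.12.35.188  path d0:-→d1:-→d2:H0  best=H0
  add 116.176.0.0/12 -> H3 at depth 12
  add 128.0.0.0/1 -> H5 at depth 1
  ? 116.183.201.147  path d0:-→d1:-→d2:H0→d3:-→d4:-→d5:-→d6:-→d7:-→d8:-→d9:-→d10:-→d11:-→d12:H3  best=H3
  ? 225.111.38.186  path d0:-→d1:H5→d2:-  best=H5
  ? 116.176.122.233  path d0:-→d1:-→d2:H0→d3:-→d4:-→d5:-→d6:-→d7:-→d8:-→d9:-→d10:-→d11:-→d12:H3  best=H3
  ? 116.176.0.49  path d0:-→d1:-→d2:H0→d3:-→d4:-→d5:-→d6:-→d7:-→d8:-→d9:-→d10:-→d11:-→d12:H3  best=H3
  add 116.0.0.0/8 -> H4 at depth 8
  ? 116.87.64.51  path d0:-→d1:-→d2:H0→d3:-→d4:-→d5:-→d6:-→d7:-→d8:H4  best=H4
  del 128.0.0.0/1 (clear depth 1)
  del 116.0.0.0/8 (clear depth 8)
  add 213.64.156.80/28 -> H5 at depth 28
  add 116.179.0.0/16 -> H6 at depth 16
  ? 213.64.156.92  path d0:-→d1:-→d2:-→d3:-→d4:-→d5:-→d6:-→d7:-→d8:-→d9:-→d10:-→d11:-→d12:-→d13:-→d14:-→d15:-→d16:-→d17:-→d18:-→d19:-→d20:-→d21:-→d22:-→d23:-→d24:-→d25:-→d26:-→d27:-→d28:H5→d29:-→d30:-→d31:-→d32:H0  best=H0
  ? 213.64.156.220  path d0:-→d1:-→d2:-→d3:-→d4:-→d5:-→d6:-→d7:-→d8:-→d9:-→d10:-→d11:-→d12:-→d13:-→d14:-→d15:-→d16:-→d17:-→d18:-→d19:-→d20:-→d21:-→d22:-→d23:-→d24:-  best=no-route
  ? 116.179.0.2  path d0:-→d1:-→d2:H0→d3:-→d4:-→d5:-→d6:-→d7:-→d8:-→d9:-→d10:-→d11:-→d12:H3→d13:-→d14:-→d15:-→d16:H6  best=H6
  add 116.176.0.0/12 -> H2 at depth 12
  add 0.0.0.0/0 -> H2 at depth 0
  ? 116.176.2.154  path d0:H2→d1:-→d2:H0→d3:-→d4:-→d5:-→d6:-→d7:-→d8:-→d9:-→d10:-→d11:-→d12:H2→d13:-→d14:-  best=H2

== LOOKUPS ==
["H0","H0","H3","H5","H3","H3","H4","H0","no-route","H6","H2"]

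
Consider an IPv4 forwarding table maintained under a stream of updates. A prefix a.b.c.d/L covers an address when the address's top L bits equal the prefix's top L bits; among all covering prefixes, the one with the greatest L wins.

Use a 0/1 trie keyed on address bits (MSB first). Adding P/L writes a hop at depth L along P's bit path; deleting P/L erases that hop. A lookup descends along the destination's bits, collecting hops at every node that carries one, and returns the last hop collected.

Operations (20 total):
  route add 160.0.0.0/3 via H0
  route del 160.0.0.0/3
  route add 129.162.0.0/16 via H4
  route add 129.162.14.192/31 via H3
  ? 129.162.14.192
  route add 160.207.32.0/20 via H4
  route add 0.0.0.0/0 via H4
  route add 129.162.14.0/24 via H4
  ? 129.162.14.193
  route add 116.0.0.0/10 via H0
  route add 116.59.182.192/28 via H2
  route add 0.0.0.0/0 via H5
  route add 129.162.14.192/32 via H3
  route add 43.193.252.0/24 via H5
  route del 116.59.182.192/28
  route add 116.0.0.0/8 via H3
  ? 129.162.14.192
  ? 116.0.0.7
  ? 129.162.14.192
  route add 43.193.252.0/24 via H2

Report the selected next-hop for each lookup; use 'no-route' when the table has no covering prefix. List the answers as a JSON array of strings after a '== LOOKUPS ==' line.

Process each operation:
  add 160.0.0.0/3 -> H0 at depth 3
  - 160.0.0.0/3 clear@3
  add 129.162.0.0/16 -> H4 at depth 16
  add 129.162.14.192/31 -> H3 at depth 31
  ? 129.162.14.192  path d0:-→d1:-→d2:-→d3:-→d4:-→d5:-→d6:-→d7:-→d8:-→d9:-→d10:-→d11:-→d12:-→d13:-→d14:-→d15:-→d16:H4→d17:-→d18:-→d19:-→d20:-→d21:-→d22:-→d23:-→d24:-→d25:-→d26:-→d27:-→d28:-→d29:-→d30:-→d31:H3  best=H3
  add 160.207.32.0/20 -> H4 at depth 20
  add 0.0.0.0/0 -> H4 at depth 0
  add 129.162.14.0/24 -> H4 at depth 24
  ? 129.162.14.193  path d0:H4→d1:-→d2:-→d3:-→d4:-→d5:-→d6:-→d7:-→d8:-→d9:-→d10:-→d11:-→d12:-→d13:-→d14:-→d15:-→d16:H4→d17:-→d18:-→d19:-→d20:-→d21:-→d22:-→d23:-→d24:H4→d25:-→d26:-→d27:-→d28:-→d29:-→d30:-→d31:H3  best=H3
  add 116.0.0.0/10 -> H0 at depth 10
  add 116.59.182.192/28 -> H2 at depth 28
  add 0.0.0.0/0 -> H5 at depth 0
  add 129.162.14.192/32 -> H3 at depth 32
  add 43.193.252.0/24 -> H5 at depth 24
  - 116.59.182.192/28 clear@28
  add 116.0.0.0/8 -> H3 at depth 8
  ? 129.162.14.192  path d0:H5→d1:-→d2:-→d3:-→d4:-→d5:-→d6:-→d7:-→d8:-→d9:-→d10:-→d11:-→d12:-→d13:-→d14:-→d15:-→d16:H4→d17:-→d18:-→d19:-→d20:-→d21:-→d22:-→d23:-→d24:H4→d25:-→d26:-→d27:-→d28:-→d29:-→d30:-→d31:H3→d32:H3  best=H3
  ? 116.0.0.7  path d0:H5→d1:-→d2:-→d3:-→d4:-→d5:-→d6:-→d7:-→d8:H3→d9:-→d10:H0  best=H0
  ? 129.162.14.192  path d0:H5→d1:-→d2:-→d3:-→d4:-→d5:-→d6:-→d7:-→d8:-→d9:-→d10:-→d11:-→d12:-→d13:-→d14:-→d15:-→d16:H4→d17:-→d18:-→d19:-→d20:-→d21:-→d22:-→d23:-→d24:H4→d25:-→d26:-→d27:-→d28:-→d29:-→d30:-→d31:H3→d32:H3  best=H3
  add 43.193.252.0/24 -> H2 at depth 24

== LOOKUPS ==
["H3","H3","H3","H0","H3"]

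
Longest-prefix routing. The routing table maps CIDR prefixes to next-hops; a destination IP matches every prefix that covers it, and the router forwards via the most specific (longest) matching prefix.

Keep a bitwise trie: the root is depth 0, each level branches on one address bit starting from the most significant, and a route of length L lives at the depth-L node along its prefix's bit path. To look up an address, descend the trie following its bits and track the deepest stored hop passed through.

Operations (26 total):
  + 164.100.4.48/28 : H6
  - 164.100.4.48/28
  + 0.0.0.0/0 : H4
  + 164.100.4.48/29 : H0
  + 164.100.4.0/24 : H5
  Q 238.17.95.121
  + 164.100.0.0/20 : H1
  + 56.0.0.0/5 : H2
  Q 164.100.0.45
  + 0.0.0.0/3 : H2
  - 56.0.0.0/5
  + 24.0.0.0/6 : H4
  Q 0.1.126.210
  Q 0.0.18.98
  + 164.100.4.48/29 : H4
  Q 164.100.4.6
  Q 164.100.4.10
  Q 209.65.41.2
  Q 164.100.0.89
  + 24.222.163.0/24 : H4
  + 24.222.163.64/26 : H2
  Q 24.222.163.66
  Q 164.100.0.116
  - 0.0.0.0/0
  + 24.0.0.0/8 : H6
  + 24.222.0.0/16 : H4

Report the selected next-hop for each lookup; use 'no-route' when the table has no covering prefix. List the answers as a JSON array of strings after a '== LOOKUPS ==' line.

Apply in order:
  + 164.100.4.48/28 (H6) depth=28
  - 164.100.4.48/28 clear@28
  + 0.0.0.0/0 (H4) depth=0
  + 164.100.4.48/29 (H0) depth=29
  + 164.100.4.0/24 (H5) depth=24
  lookup 238.17.95.121: bits 1 walk d0:H4→d1:- -> H4
  + 164.100.0.0/20 (H1) depth=20
  + 56.0.0.0/5 (H2) depth=5
  lookup 164.100.0.45: bits 101001000110010000000 walk d0:H4→d1:-→d2:-→d3:-→d4:-→d5:-→d6:-→d7:-→d8:-→d9:-→d10:-→d11:-→d12:-→d13:-→d14:-→d15:-→d16:-→d17:-→d18:-→d19:-→d20:H1→d21:- -> H1
  + 0.0.0.0/3 (H2) depth=3
  - 56.0.0.0/5 clear@5
  + 24.0.0.0/6 (H4) depth=6
  lookup 0.1.126.210: bits 000 walk d0:H4→d1:-→d2:-→d3:H2 -> H2
  lookup 0.0.18.98: bits 000 walk d0:H4→d1:-→d2:-→d3:H2 -> H2
  + 164.100.4.48/29 (H4) depth=29
  lookup 164.100.4.6: bits 10100100011001000000010000 walk d0:H4→d1:-→d2:-→d3:-→d4:-→d5:-→d6:-→d7:-→d8:-→d9:-→d10:-→d11:-→d12:-→d13:-→d14:-→d15:-→d16:-→d17:-→d18:-→d19:-→d20:H1→d21:-→d22:-→d23:-→d24:H5→d25:-→d26:- -> H5
  lookup 164.100.4.10: bits 10100100011001000000010000 walk d0:H4→d1:-→d2:-→d3:-→d4:-→d5:-→d6:-→d7:-→d8:-→d9:-→d10:-→d11:-→d12:-→d13:-→d14:-→d15:-→d16:-→d17:-→d18:-→d19:-→d20:H1→d21:-→d22:-→d23:-→d24:H5→d25:-→d26:- -> H5
  lookup 209.65.41.2: bits 1 walk d0:H4→d1:- -> H4
  lookup 164.100.0.89: bits 101001000110010000000 walk d0:H4→d1:-→d2:-→d3:-→d4:-→d5:-→d6:-→d7:-→d8:-→d9:-→d10:-→d11:-→d12:-→d13:-→d14:-→d15:-→d16:-→d17:-→d18:-→d19:-→d20:H1→d21:- -> H1
  + 24.222.163.0/24 (H4) depth=24
  + 24.222.163.64/26 (H2) depth=26
  lookup 24.222.163.66: bits 00011000110111101010001101 walk d0:H4→d1:-→d2:-→d3:H2→d4:-→d5:-→d6:H4→d7:-→d8:-→d9:-→d10:-→d11:-→d12:-→d13:-→d14:-→d15:-→d16:-→d17:-→d18:-→d19:-→d20:-→d21:-→d22:-→d23:-→d24:H4→d25:-→d26:H2 -> H2
  lookup 164.100.0.116: bits 101001000110010000000 walk d0:H4→d1:-→d2:-→d3:-→d4:-→d5:-→d6:-→d7:-→d8:-→d9:-→d10:-→d11:-→d12:-→d13:-→d14:-→d15:-→d16:-→d17:-→d18:-→d19:-→d20:H1→d21:- -> H1
  - 0.0.0.0/0 clear@0
  + 24.0.0.0/8 (H6) depth=8
  + 24.222.0.0/16 (H4) depth=16

== LOOKUPS ==
["H4","H1","H2","H2","H5","H5","H4","H1","H2","H1"]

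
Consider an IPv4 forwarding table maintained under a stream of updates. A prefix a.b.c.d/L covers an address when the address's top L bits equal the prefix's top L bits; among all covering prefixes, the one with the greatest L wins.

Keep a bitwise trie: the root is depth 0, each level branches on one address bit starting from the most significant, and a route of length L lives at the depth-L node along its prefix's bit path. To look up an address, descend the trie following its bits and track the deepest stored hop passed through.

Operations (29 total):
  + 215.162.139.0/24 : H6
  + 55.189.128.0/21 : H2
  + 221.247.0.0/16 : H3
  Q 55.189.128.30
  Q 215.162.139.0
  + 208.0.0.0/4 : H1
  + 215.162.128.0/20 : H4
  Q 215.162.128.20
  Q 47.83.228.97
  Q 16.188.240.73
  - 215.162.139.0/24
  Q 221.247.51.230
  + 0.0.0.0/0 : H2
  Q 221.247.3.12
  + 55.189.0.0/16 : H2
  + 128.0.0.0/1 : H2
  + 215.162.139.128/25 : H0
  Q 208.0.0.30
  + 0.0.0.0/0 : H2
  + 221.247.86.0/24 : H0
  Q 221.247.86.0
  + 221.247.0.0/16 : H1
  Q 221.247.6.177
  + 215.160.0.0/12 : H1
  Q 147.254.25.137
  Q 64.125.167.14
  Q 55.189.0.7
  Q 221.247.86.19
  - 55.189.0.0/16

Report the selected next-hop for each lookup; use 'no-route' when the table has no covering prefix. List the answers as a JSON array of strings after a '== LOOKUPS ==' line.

Process each operation:
  + 215.162.139.0/24 (H6) depth=24
  + 55.189.128.0/21 (H2) depth=21
  + 221.247.0.0/16 (H3) depth=16
  ? 55.189.128.30  path d0:-→d1:-→d2:-→d3:-→d4:-→d5:-→d6:-→d7:-→d8:-→d9:-→d10:-→d11:-→d12:-→d13:-→d14:-→d15:-→d16:-→d17:-→d18:-→d19:-→d20:-→d21:H2  best=H2
  ? 215.162.139.0  path d0:-→d1:-→d2:-→d3:-→d4:-→d5:-→d6:-→d7:-→d8:-→d9:-→d10:-→d11:-→d12:-→d13:-→d14:-→d15:-→d16:-→d17:-→d18:-→d19:-→d20:-→d21:-→d22:-→d23:-→d24:H6  best=H6
  + 208.0.0.0/4 (H1) depth=4
  + 215.162.128.0/20 (H4) depth=20
  ? 215.162.128.20  path d0:-→d1:-→d2:-→d3:-→d4:H1→d5:-→d6:-→d7:-→d8:-→d9:-→d10:-→d11:-→d12:-→d13:-→d14:-→d15:-→d16:-→d17:-→d18:-→d19:-→d20:H4  best=H4
  ? 47.83.228.97  path d0:-→d1:-→d2:-→d3:-  best=no-route
  ? 16.188.240.73  path d0:-→d1:-→d2:-  best=no-route
  del 215.162.139.0/24 (clear depth 24)
  ? 221.247.51.230  path d0:-→d1:-→d2:-→d3:-→d4:H1→d5:-→d6:-→d7:-→d8:-→d9:-→d10:-→d11:-→d12:-→d13:-→d14:-→d15:-→d16:H3  best=H3
  + 0.0.0.0/0 (H2) depth=0
  ? 221.247.3.12  path d0:H2→d1:-→d2:-→d3:-→d4:H1→d5:-→d6:-→d7:-→d8:-→d9:-→d10:-→d11:-→d12:-→d13:-→d14:-→d15:-→d16:H3  best=H3
  + 55.189.0.0/16 (H2) depth=16
  + 128.0.0.0/1 (H2) depth=1
  + 215.162.139.128/25 (H0) depth=25
  ? 208.0.0.30  path d0:H2→d1:H2→d2:-→d3:-→d4:H1→d5:-  best=H1
  + 0.0.0.0/0 (H2) depth=0
  + 221.247.86.0/24 (H0) depth=24
  ? 221.247.86.0  path d0:H2→d1:H2→d2:-→d3:-→d4:H1→d5:-→d6:-→d7:-→d8:-→d9:-→d10:-→d11:-→d12:-→d13:-→d14:-→d15:-→d16:H3→d17:-→d18:-→d19:-→d20:-→d21:-→d22:-→d23:-→d24:H0  best=H0
  + 221.247.0.0/16 (H1) depth=16
  ? 221.247.6.177  path d0:H2→d1:H2→d2:-→d3:-→d4:H1→d5:-→d6:-→d7:-→d8:-→d9:-→d10:-→d11:-→d12:-→d13:-→d14:-→d15:-→d16:H1→d17:-  best=H1
  + 215.160.0.0/12 (H1) depth=12
  ? 147.254.25.137  path d0:H2→d1:H2  best=H2
  ? 64.125.167.14  path d0:H2→d1:-  best=H2
  ? 55.189.0.7  path d0:H2→d1:-→d2:-→d3:-→d4:-→d5:-→d6:-→d7:-→d8:-→d9:-→d10:-→d11:-→d12:-→d13:-→d14:-→d15:-→d16:H2  best=H2
  ? 221.247.86.19  path d0:H2→d1:H2→d2:-→d3:-→d4:H1→d5:-→d6:-→d7:-→d8:-→d9:-→d10:-→d11:-→d12:-→d13:-→d14:-→d15:-→d16:H1→d17:-→d18:-→d19:-→d20:-→d21:-→d22:-→d23:-→d24:H0  best=H0
  del 55.189.0.0/16 (clear depth 16)

== LOOKUPS ==
["H2","H6","H4","no-route","no-route","H3","H3","H1","H0","H1","H2","H2","H2","H0"]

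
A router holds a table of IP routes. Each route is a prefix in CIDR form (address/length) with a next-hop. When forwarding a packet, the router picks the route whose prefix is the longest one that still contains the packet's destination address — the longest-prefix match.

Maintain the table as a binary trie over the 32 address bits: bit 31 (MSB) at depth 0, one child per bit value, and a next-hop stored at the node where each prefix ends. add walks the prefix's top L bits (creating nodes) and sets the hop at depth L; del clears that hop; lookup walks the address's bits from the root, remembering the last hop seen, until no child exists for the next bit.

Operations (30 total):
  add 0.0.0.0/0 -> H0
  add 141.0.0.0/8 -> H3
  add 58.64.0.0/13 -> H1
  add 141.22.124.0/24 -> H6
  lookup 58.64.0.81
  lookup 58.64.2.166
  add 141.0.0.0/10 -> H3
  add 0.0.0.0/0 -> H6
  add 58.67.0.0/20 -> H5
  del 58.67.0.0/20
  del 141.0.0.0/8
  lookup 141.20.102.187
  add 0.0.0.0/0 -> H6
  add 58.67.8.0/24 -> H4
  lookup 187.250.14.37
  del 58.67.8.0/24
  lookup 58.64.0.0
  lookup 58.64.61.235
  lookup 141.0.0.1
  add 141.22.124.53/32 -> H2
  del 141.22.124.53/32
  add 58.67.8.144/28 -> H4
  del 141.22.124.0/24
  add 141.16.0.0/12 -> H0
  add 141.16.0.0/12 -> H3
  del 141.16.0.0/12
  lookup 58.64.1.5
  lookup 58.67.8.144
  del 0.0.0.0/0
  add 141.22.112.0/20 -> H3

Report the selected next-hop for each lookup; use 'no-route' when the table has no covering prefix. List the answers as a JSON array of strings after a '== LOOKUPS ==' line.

Apply in order:
  add 0.0.0.0/0 -> H0 at depth 0
  add 141.0.0.0/8 -> H3 at depth 8
  add 58.64.0.0/13 -> H1 at depth 13
  add 141.22.124.0/24 -> H6 at depth 24
  ? 58.64.0.81  path d0:H0→d1:-→d2:-→d3:-→d4:-→d5:-→d6:-→d7:-→d8:-→d9:-→d10:-→d11:-→d12:-→d13:H1  best=H1
  ? 58.64.2.166  path d0:H0→d1:-→d2:-→d3:-→d4:-→d5:-→d6:-→d7:-→d8:-→d9:-→d10:-→d11:-→d12:-→d13:H1  best=H1
  add 141.0.0.0/10 -> H3 at depth 10
  add 0.0.0.0/0 -> H6 at depth 0
  add 58.67.0.0/20 -> H5 at depth 20
  - 58.67.0.0/20 clear@20
  - 141.0.0.0/8 clear@8
  ? 141.20.102.187  path d0:H6→d1:-→d2:-→d3:-→d4:-→d5:-→d6:-→d7:-→d8:-→d9:-→d10:H3→d11:-→d12:-→d13:-→d14:-  best=H3
  add 0.0.0.0/0 -> H6 at depth 0
  add 58.67.8.0/24 -> H4 at depth 24
  ? 187.250.14.37  path d0:H6→d1:-→d2:-  best=H6
  - 58.67.8.0/24 clear@24
  ? 58.64.0.0  path d0:H6→d1:-→d2:-→d3:-→d4:-→d5:-→d6:-→d7:-→d8:-→d9:-→d10:-→d11:-→d12:-→d13:H1→d14:-  best=H1
  ? 58.64.61.235  path d0:H6→d1:-→d2:-→d3:-→d4:-→d5:-→d6:-→d7:-→d8:-→d9:-→d10:-→d11:-→d12:-→d13:H1→d14:-  best=H1
  ? 141.0.0.1  path d0:H6→d1:-→d2:-→d3:-→d4:-→d5:-→d6:-→d7:-→d8:-→d9:-→d10:H3→d11:-  best=H3
  add 141.22.124.53/32 -> H2 at depth 32
  - 141.22.124.53/32 clear@32
  add 58.67.8.144/28 -> H4 at depth 28
  - 141.22.124.0/24 clear@24
  add 141.16.0.0/12 -> H0 at depth 12
  add 141.16.0.0/12 -> H3 at depth 12
  - 141.16.0.0/12 clear@12
  ? 58.64.1.5  path d0:H6→d1:-→d2:-→d3:-→d4:-→d5:-→d6:-→d7:-→d8:-→d9:-→d10:-→d11:-→d12:-→d13:H1→d14:-  best=H1
  ? 58.67.8.144  path d0:H6→d1:-→d2:-→d3:-→d4:-→d5:-→d6:-→d7:-→d8:-→d9:-→d10:-→d11:-→d12:-→d13:H1→d14:-→d15:-→d16:-→d17:-→d18:-→d19:-→d20:-→d21:-→d22:-→d23:-→d24:-→d25:-→d26:-→d27:-→d28:H4  best=H4
  - 0.0.0.0/0 clear@0
  add 141.22.112.0/20 -> H3 at depth 20

== LOOKUPS ==
["H1","H1","H3","H6","H1","H1","H3","H1","H4"]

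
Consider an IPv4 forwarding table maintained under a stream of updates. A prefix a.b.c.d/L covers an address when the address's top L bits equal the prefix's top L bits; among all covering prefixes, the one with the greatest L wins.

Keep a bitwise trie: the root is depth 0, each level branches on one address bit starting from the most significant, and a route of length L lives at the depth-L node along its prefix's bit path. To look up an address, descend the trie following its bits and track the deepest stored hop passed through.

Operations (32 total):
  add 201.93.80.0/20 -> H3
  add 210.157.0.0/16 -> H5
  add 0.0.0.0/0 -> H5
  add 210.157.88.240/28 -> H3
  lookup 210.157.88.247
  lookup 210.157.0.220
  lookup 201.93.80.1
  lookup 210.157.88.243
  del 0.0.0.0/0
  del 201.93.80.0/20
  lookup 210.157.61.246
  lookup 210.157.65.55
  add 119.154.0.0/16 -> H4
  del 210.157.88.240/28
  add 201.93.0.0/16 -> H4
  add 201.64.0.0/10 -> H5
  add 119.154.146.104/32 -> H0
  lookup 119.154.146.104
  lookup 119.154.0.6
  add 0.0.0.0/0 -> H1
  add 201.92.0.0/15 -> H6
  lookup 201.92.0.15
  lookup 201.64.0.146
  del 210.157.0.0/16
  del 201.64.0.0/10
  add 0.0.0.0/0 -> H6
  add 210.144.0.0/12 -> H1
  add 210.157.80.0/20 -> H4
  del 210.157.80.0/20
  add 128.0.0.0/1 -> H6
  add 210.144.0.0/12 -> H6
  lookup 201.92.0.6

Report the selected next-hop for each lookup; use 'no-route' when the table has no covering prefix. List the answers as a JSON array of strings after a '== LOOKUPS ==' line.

Trace:
  add 201.93.80.0/20 -> H3 at depth 20
  add 210.157.0.0/16 -> H5 at depth 16
  add 0.0.0.0/0 -> H5 at depth 0
  add 210.157.88.240/28 -> H3 at depth 28
  Q 210.157.88.247: descend 1101001010011101010110001111 ; hops seen [H5,H5,H3] ; pick H3
  Q 210.157.0.220: descend 11010010100111010 ; hops seen [H5,H5] ; pick H5
  Q 201.93.80.1: descend 11001001010111010101 ; hops seen [H5,H3] ; pick H3
  Q 210.157.88.243: descend 1101001010011101010110001111 ; hops seen [H5,H5,H3] ; pick H3
  - 0.0.0.0/0 clear@0
  - 201.93.80.0/20 clear@20
  Q 210.157.61.246: descend 11010010100111010 ; hops seen [H5] ; pick H5
  Q 210.157.65.55: descend 1101001010011101010 ; hops seen [H5] ; pick H5
  add 119.154.0.0/16 -> H4 at depth 16
  - 210.157.88.240/28 clear@28
  add 201.93.0.0/16 -> H4 at depth 16
  add 201.64.0.0/10 -> H5 at depth 10
  add 119.154.146.104/32 -> H0 at depth 32
  Q 119.154.146.104: descend 01110111100110101001001001101000 ; hops seen [H4,H0] ; pick H0
  Q 119.154.0.6: descend 0111011110011010 ; hops seen [H4] ; pick H4
  add 0.0.0.0/0 -> H1 at depth 0
  add 201.92.0.0/15 -> H6 at depth 15
  Q 201.92.0.15: descend 110010010101110 ; hops seen [H1,H5,H6] ; pick H6
  Q 201.64.0.146: descend 11001001010 ; hops seen [H1,H5] ; pick H5
  - 210.157.0.0/16 clear@16
  - 201.64.0.0/10 clear@10
  add 0.0.0.0/0 -> H6 at depth 0
  add 210.144.0.0/12 -> H1 at depth 12
  add 210.157.80.0/20 -> H4 at depth 20
  - 210.157.80.0/20 clear@20
  add 128.0.0.0/1 -> H6 at depth 1
  add 210.144.0.0/12 -> H6 at depth 12
  Q 201.92.0.6: descend 110010010101110 ; hops seen [H6,H6,H6] ; pick H6

== LOOKUPS ==
["H3","H5","H3","H3","H5","H5","H0","H4","H6","H5","H6"]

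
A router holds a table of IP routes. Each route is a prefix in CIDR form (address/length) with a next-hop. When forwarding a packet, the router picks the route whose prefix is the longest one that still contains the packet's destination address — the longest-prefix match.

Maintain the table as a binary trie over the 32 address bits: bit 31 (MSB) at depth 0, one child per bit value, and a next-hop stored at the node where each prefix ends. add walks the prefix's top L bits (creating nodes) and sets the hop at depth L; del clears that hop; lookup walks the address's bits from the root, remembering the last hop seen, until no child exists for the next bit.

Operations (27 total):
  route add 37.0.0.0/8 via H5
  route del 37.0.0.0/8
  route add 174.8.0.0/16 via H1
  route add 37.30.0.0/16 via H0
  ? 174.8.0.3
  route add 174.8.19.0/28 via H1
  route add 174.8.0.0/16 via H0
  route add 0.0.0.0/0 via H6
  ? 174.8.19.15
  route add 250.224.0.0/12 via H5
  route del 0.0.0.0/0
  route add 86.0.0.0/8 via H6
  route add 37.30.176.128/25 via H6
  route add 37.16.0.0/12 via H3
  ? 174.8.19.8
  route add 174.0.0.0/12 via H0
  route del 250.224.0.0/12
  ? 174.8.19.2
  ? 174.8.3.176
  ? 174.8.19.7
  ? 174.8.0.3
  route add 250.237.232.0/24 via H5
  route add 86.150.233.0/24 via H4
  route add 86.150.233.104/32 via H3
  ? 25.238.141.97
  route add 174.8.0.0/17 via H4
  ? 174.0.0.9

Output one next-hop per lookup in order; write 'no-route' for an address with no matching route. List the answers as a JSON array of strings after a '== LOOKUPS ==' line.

Trace:
  add 37.0.0.0/8 -> H5 at depth 8
  - 37.0.0.0/8 clear@8
  add 174.8.0.0/16 -> H1 at depth 16
  add 37.30.0.0/16 -> H0 at depth 16
  ? 174.8.0.3  path d0:-→d1:-→d2:-→d3:-→d4:-→d5:-→d6:-→d7:-→d8:-→d9:-→d10:-→d11:-→d12:-→d13:-→d14:-→d15:-→d16:H1  best=H1
  add 174.8.19.0/28 -> H1 at depth 28
  add 174.8.0.0/16 -> H0 at depth 16
  add 0.0.0.0/0 -> H6 at depth 0
  ? 174.8.19.15  path d0:H6→d1:-→d2:-→d3:-→d4:-→d5:-→d6:-→d7:-→d8:-→d9:-→d10:-→d11:-→d12:-→d13:-→d14:-→d15:-→d16:H0→d17:-→d18:-→d19:-→d20:-→d21:-→d22:-→d23:-→d24:-→d25:-→d26:-→d27:-→d28:H1  best=H1
  add 250.224.0.0/12 -> H5 at depth 12
  - 0.0.0.0/0 clear@0
  add 86.0.0.0/8 -> H6 at depth 8
  add 37.30.176.128/25 -> H6 at depth 25
  add 37.16.0.0/12 -> H3 at depth 12
  ? 174.8.19.8  path d0:-→d1:-→d2:-→d3:-→d4:-→d5:-→d6:-→d7:-→d8:-→d9:-→d10:-→d11:-→d12:-→d13:-→d14:-→d15:-→d16:H0→d17:-→d18:-→d19:-→d20:-→d21:-→d22:-→d23:-→d24:-→d25:-→d26:-→d27:-→d28:H1  best=H1
  add 174.0.0.0/12 -> H0 at depth 12
  - 250.224.0.0/12 clear@12
  ? 174.8.19.2  path d0:-→d1:-→d2:-→d3:-→d4:-→d5:-→d6:-→d7:-→d8:-→d9:-→d10:-→d11:-→d12:H0→d13:-→d14:-→d15:-→d16:H0→d17:-→d18:-→d19:-→d20:-→d21:-→d22:-→d23:-→d24:-→d25:-→d26:-→d27:-→d28:H1  best=H1
  ? 174.8.3.176  path d0:-→d1:-→d2:-→d3:-→d4:-→d5:-→d6:-→d7:-→d8:-→d9:-→d10:-→d11:-→d12:H0→d13:-→d14:-→d15:-→d16:H0→d17:-→d18:-→d19:-  best=H0
  ? 174.8.19.7  path d0:-→d1:-→d2:-→d3:-→d4:-→d5:-→d6:-→d7:-→d8:-→d9:-→d10:-→d11:-→d12:H0→d13:-→d14:-→d15:-→d16:H0→d17:-→d18:-→d19:-→d20:-→d21:-→d22:-→d23:-→d24:-→d25:-→d26:-→d27:-→d28:H1  best=H1
  ? 174.8.0.3  path d0:-→d1:-→d2:-→d3:-→d4:-→d5:-→d6:-→d7:-→d8:-→d9:-→d10:-→d11:-→d12:H0→d13:-→d14:-→d15:-→d16:H0→d17:-→d18:-→d19:-  best=H0
  add 250.237.232.0/24 -> H5 at depth 24
  add 86.150.233.0/24 -> H4 at depth 24
  add 86.150.233.104/32 -> H3 at depth 32
  ? 25.238.141.97  path d0:-→d1:-→d2:-  best=no-route
  add 174.8.0.0/17 -> H4 at depth 17
  ? 174.0.0.9  path d0:-→d1:-→d2:-→d3:-→d4:-→d5:-→d6:-→d7:-→d8:-→d9:-→d10:-→d11:-→d12:H0  best=H0

== LOOKUPS ==
["H1","H1","H1","H1","H0","H1","H0","no-route","H0"]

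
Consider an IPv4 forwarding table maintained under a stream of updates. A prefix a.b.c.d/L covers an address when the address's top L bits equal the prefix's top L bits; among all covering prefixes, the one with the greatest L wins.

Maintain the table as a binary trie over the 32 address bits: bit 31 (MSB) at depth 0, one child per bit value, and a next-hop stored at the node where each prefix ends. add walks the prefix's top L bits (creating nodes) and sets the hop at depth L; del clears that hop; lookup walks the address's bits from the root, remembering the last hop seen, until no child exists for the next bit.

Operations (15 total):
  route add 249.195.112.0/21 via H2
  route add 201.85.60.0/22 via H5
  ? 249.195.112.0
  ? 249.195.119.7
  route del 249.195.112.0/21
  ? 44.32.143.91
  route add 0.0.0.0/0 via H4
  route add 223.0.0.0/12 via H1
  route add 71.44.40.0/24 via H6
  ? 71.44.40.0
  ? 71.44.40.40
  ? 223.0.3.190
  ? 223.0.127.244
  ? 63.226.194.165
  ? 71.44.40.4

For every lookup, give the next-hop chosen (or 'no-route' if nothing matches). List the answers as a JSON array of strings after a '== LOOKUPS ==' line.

Apply in order:
  add 249.195.112.0/21 -> H2 at depth 21
  add 201.85.60.0/22 -> H5 at depth 22
  ? 249.195.112.0  path d0:-→d1:-→d2:-→d3:-→d4:-→d5:-→d6:-→d7:-→d8:-→d9:-→d10:-→d11:-→d12:-→d13:-→d14:-→d15:-→d16:-→d17:-→d18:-→d19:-→d20:-→d21:H2  best=H2
  ? 249.195.119.7  path d0:-→d1:-→d2:-→d3:-→d4:-→d5:-→d6:-→d7:-→d8:-→d9:-→d10:-→d11:-→d12:-→d13:-→d14:-→d15:-→d16:-→d17:-→d18:-→d19:-→d20:-→d21:H2  best=H2
  - 249.195.112.0/21 clear@21
  ? 44.32.143.91  path d0:-  best=no-route
  add 0.0.0.0/0 -> H4 at depth 0
  add 223.0.0.0/12 -> H1 at depth 12
  add 71.44.40.0/24 -> H6 at depth 24
  ? 71.44.40.0  path d0:H4→d1:-→d2:-→d3:-→d4:-→d5:-→d6:-→d7:-→d8:-→d9:-→d10:-→d11:-→d12:-→d13:-→d14:-→d15:-→d16:-→d17:-→d18:-→d19:-→d20:-→d21:-→d22:-→d23:-→d24:H6  best=H6
  ? 71.44.40.40  path d0:H4→d1:-→d2:-→d3:-→d4:-→d5:-→d6:-→d7:-→d8:-→d9:-→d10:-→d11:-→d12:-→d13:-→d14:-→d15:-→d16:-→d17:-→d18:-→d19:-→d20:-→d21:-→d22:-→d23:-→d24:H6  best=H6
  ? 223.0.3.190  path d0:H4→d1:-→d2:-→d3:-→d4:-→d5:-→d6:-→d7:-→d8:-→d9:-→d10:-→d11:-→d12:H1  best=H1
  ? 223.0.127.244  path d0:H4→d1:-→d2:-→d3:-→d4:-→d5:-→d6:-→d7:-→d8:-→d9:-→d10:-→d11:-→d12:H1  best=H1
  ? 63.226.194.165  path d0:H4→d1:-  best=H4
  ? 71.44.40.4  path d0:H4→d1:-→d2:-→d3:-→d4:-→d5:-→d6:-→d7:-→d8:-→d9:-→d10:-→d11:-→d12:-→d13:-→d14:-→d15:-→d16:-→d17:-→d18:-→d19:-→d20:-→d21:-→d22:-→d23:-→d24:H6  best=H6

== LOOKUPS ==
["H2","H2","no-route","H6","H6","H1","H1","H4","H6"]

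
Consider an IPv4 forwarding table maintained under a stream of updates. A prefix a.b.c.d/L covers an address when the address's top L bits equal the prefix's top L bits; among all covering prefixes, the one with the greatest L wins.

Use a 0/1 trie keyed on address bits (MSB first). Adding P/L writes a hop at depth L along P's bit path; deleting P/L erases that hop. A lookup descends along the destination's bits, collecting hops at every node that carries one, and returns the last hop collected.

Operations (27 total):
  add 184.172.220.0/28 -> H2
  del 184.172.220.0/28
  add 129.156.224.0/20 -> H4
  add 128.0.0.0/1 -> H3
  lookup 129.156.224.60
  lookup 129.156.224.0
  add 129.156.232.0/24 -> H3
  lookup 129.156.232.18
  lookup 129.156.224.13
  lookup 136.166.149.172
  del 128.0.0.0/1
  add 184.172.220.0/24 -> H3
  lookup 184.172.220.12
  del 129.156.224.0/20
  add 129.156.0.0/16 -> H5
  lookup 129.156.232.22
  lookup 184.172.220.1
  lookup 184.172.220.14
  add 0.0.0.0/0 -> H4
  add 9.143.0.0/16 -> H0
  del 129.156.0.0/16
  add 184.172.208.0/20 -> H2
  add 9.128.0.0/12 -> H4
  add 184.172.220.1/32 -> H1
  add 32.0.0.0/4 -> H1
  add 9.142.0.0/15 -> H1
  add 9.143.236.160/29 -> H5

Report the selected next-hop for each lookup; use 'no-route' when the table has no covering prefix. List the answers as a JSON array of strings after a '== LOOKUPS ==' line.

Process each operation:
  + 184.172.220.0/28 (H2) depth=28
  - 184.172.220.0/28 clear@28
  + 129.156.224.0/20 (H4) depth=20
  + 128.0.0.0/1 (H3) depth=1
  Q 129.156.224.60: descend 10000001100111001110 ; hops seen [H3,H4] ; pick H4
  Q 129.156.224.0: descend 10000001100111001110 ; hops seen [H3,H4] ; pick H4
  + 129.156.232.0/24 (H3) depth=24
  Q 129.156.232.18: descend 100000011001110011101000 ; hops seen [H3,H4,H3] ; pick H3
  Q 129.156.224.13: descend 10000001100111001110 ; hops seen [H3,H4] ; pick H4
  Q 136.166.149.172: descend 1000 ; hops seen [H3] ; pick H3
  - 128.0.0.0/1 clear@1
  + 184.172.220.0/24 (H3) depth=24
  Q 184.172.220.12: descend 1011100010101100110111000000 ; hops seen [H3] ; pick H3
  - 129.156.224.0/20 clear@20
  + 129.156.0.0/16 (H5) depth=16
  Q 129.156.232.22: descend 100000011001110011101000 ; hops seen [H5,H3] ; pick H3
  Q 184.172.220.1: descend 1011100010101100110111000000 ; hops seen [H3] ; pick H3
  Q 184.172.220.14: descend 1011100010101100110111000000 ; hops seen [H3] ; pick H3
  + 0.0.0.0/0 (H4) depth=0
  + 9.143.0.0/16 (H0) depth=16
  - 129.156.0.0/16 clear@16
  + 184.172.208.0/20 (H2) depth=20
  + 9.128.0.0/12 (H4) depth=12
  + 184.172.220.1/32 (H1) depth=32
  + 32.0.0.0/4 (H1) depth=4
  + 9.142.0.0/15 (H1) depth=15
  + 9.143.236.160/29 (H5) depth=29

== LOOKUPS ==
["H4","H4","H3","H4","H3","H3","H3","H3","H3"]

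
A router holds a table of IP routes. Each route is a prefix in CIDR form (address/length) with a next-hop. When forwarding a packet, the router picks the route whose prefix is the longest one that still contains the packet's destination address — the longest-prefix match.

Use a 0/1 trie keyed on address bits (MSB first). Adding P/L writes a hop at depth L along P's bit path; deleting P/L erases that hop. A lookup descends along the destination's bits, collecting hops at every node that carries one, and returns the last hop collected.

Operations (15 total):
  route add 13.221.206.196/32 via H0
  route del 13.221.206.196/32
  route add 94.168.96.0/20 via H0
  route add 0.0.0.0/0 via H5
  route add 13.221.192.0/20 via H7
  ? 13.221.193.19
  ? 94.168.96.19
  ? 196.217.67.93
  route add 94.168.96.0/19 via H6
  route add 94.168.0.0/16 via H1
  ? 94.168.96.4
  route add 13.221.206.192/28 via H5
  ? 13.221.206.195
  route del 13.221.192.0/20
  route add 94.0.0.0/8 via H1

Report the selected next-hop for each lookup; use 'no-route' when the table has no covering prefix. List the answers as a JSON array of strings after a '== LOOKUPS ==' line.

Trace:
  + 13.221.206.196/32 (H0) depth=32
  - 13.221.206.196/32 clear@32
  + 94.168.96.0/20 (H0) depth=20
  + 0.0.0.0/0 (H5) depth=0
  + 13.221.192.0/20 (H7) depth=20
  lookup 13.221.193.19: bits 00001101110111011100 walk d0:H5→d1:-→d2:-→d3:-→d4:-→d5:-→d6:-→d7:-→d8:-→d9:-→d10:-→d11:-→d12:-→d13:-→d14:-→d15:-→d16:-→d17:-→d18:-→d19:-→d20:H7 -> H7
  lookup 94.168.96.19: bits 01011110101010000110 walk d0:H5→d1:-→d2:-→d3:-→d4:-→d5:-→d6:-→d7:-→d8:-→d9:-→d10:-→d11:-→d12:-→d13:-→d14:-→d15:-→d16:-→d17:-→d18:-→d19:-→d20:H0 -> H0
  lookup 196.217.67.93: bits ε walk d0:H5 -> H5
  + 94.168.96.0/19 (H6) depth=19
  + 94.168.0.0/16 (H1) depth=16
  lookup 94.168.96.4: bits 01011110101010000110 walk d0:H5→d1:-→d2:-→d3:-→d4:-→d5:-→d6:-→d7:-→d8:-→d9:-→d10:-→d11:-→d12:-→d13:-→d14:-→d15:-→d16:H1→d17:-→d18:-→d19:H6→d20:H0 -> H0
  + 13.221.206.192/28 (H5) depth=28
  lookup 13.221.206.195: bits 00001101110111011100111011000 walk d0:H5→d1:-→d2:-→d3:-→d4:-→d5:-→d6:-→d7:-→d8:-→d9:-→d10:-→d11:-→d12:-→d13:-→d14:-→d15:-→d16:-→d17:-→d18:-→d19:-→d20:H7→d21:-→d22:-→d23:-→d24:-→d25:-→d26:-→d27:-→d28:H5→d29:- -> H5
  - 13.221.192.0/20 clear@20
  + 94.0.0.0/8 (H1) depth=8

== LOOKUPS ==
["H7","H0","H5","H0","H5"]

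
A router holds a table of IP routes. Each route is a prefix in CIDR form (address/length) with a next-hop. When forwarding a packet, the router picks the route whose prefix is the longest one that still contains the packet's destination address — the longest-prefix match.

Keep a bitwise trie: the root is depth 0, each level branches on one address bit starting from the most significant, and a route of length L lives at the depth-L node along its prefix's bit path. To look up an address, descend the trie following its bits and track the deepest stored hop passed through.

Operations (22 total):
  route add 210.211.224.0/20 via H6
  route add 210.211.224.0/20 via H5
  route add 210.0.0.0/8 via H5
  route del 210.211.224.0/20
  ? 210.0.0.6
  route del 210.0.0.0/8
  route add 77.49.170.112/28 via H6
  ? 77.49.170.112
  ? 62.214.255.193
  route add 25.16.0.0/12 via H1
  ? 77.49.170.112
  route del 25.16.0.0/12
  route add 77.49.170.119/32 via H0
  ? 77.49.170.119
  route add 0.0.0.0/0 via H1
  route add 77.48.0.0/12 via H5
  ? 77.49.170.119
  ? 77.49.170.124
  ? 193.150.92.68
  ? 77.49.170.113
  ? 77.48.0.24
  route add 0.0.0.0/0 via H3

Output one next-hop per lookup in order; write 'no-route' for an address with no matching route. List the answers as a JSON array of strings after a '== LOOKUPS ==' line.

Apply in order:
  add 210.211.224.0/20 -> H6 at depth 20
  add 210.211.224.0/20 -> H5 at depth 20
  add 210.0.0.0/8 -> H5 at depth 8
  - 210.211.224.0/20 clear@20
  lookup 210.0.0.6: bits 11010010 walk d0:-→d1:-→d2:-→d3:-→d4:-→d5:-→d6:-→d7:-→d8:H5 -> H5
  - 210.0.0.0/8 clear@8
  add 77.49.170.112/28 -> H6 at depth 28
  lookup 77.49.170.112: bits 0100110100110001101010100111 walk d0:-→d1:-→d2:-→d3:-→d4:-→d5:-→d6:-→d7:-→d8:-→d9:-→d10:-→d11:-→d12:-→d13:-→d14:-→d15:-→d16:-→d17:-→d18:-→d19:-→d20:-→d21:-→d22:-→d23:-→d24:-→d25:-→d26:-→d27:-→d28:H6 -> H6
  lookup 62.214.255.193: bits 0 walk d0:-→d1:- -> no-route
  add 25.16.0.0/12 -> H1 at depth 12
  lookup 77.49.170.112: bits 0100110100110001101010100111 walk d0:-→d1:-→d2:-→d3:-→d4:-→d5:-→d6:-→d7:-→d8:-→d9:-→d10:-→d11:-→d12:-→d13:-→d14:-→d15:-→d16:-→d17:-→d18:-→d19:-→d20:-→d21:-→d22:-→d23:-→d24:-→d25:-→d26:-→d27:-→d28:H6 -> H6
  - 25.16.0.0/12 clear@12
  add 77.49.170.119/32 -> H0 at depth 32
  lookup 77.49.170.119: bits 01001101001100011010101001110111 walk d0:-→d1:-→d2:-→d3:-→d4:-→d5:-→d6:-→d7:-→d8:-→d9:-→d10:-→d11:-→d12:-→d13:-→d14:-→d15:-→d16:-→d17:-→d18:-→d19:-→d20:-→d21:-→d22:-→d23:-→d24:-→d25:-→d26:-→d27:-→d28:H6→d29:-→d30:-→d31:-→d32:H0 -> H0
  add 0.0.0.0/0 -> H1 at depth 0
  add 77.48.0.0/12 -> H5 at depth 12
  lookup 77.49.170.119: bits 01001101001100011010101001110111 walk d0:H1→d1:-→d2:-→d3:-→d4:-→d5:-→d6:-→d7:-→d8:-→d9:-→d10:-→d11:-→d12:H5→d13:-→d14:-→d15:-→d16:-→d17:-→d18:-→d19:-→d20:-→d21:-→d22:-→d23:-→d24:-→d25:-→d26:-→d27:-→d28:H6→d29:-→d30:-→d31:-→d32:H0 -> H0
  lookup 77.49.170.124: bits 0100110100110001101010100111 walk d0:H1→d1:-→d2:-→d3:-→d4:-→d5:-→d6:-→d7:-→d8:-→d9:-→d10:-→d11:-→d12:H5→d13:-→d14:-→d15:-→d16:-→d17:-→d18:-→d19:-→d20:-→d21:-→d22:-→d23:-→d24:-→d25:-→d26:-→d27:-→d28:H6 -> H6
  lookup 193.150.92.68: bits 110 walk d0:H1→d1:-→d2:-→d3:- -> H1
  lookup 77.49.170.113: bits 01001101001100011010101001110 walk d0:H1→d1:-→d2:-→d3:-→d4:-→d5:-→d6:-→d7:-→d8:-→d9:-→d10:-→d11:-→d12:H5→d13:-→d14:-→d15:-→d16:-→d17:-→d18:-→d19:-→d20:-→d21:-→d22:-→d23:-→d24:-→d25:-→d26:-→d27:-→d28:H6→d29:- -> H6
  lookup 77.48.0.24: bits 010011010011000 walk d0:H1→d1:-→d2:-→d3:-→d4:-→d5:-→d6:-→d7:-→d8:-→d9:-→d10:-→d11:-→d12:H5→d13:-→d14:-→d15:- -> H5
  add 0.0.0.0/0 -> H3 at depth 0

== LOOKUPS ==
["H5","H6","no-route","H6","H0","H0","H6","H1","H6","H5"]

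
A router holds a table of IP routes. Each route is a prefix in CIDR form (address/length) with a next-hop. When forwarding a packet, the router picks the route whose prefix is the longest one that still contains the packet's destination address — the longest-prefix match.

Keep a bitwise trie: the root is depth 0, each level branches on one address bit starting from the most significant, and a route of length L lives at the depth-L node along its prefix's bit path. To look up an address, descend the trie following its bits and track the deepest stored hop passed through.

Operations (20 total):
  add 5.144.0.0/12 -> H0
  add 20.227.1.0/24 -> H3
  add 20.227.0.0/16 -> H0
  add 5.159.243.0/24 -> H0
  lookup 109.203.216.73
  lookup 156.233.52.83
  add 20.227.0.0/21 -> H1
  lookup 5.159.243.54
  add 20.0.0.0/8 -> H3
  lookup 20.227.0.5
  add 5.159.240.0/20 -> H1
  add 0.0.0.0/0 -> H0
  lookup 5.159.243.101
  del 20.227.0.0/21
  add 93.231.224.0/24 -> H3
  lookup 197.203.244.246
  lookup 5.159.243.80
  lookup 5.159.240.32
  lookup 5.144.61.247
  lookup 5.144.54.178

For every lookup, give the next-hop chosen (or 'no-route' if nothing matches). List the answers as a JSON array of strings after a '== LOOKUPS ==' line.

Process each operation:
  add 5.144.0.0/12 -> H0 at depth 12
  add 20.227.1.0/24 -> H3 at depth 24
  add 20.227.0.0/16 -> H0 at depth 16
  add 5.159.243.0/24 -> H0 at depth 24
  lookup 109.203.216.73: bits 0 walk d0:-→d1:- -> no-route
  lookup 156.233.52.83: bits ε walk d0:- -> no-route
  add 20.227.0.0/21 -> H1 at depth 21
  lookup 5.159.243.54: bits 000001011001111111110011 walk d0:-→d1:-→d2:-→d3:-→d4:-→d5:-→d6:-→d7:-→d8:-→d9:-→d10:-→d11:-→d12:H0→d13:-→d14:-→d15:-→d16:-→d17:-→d18:-→d19:-→d20:-→d21:-→d22:-→d23:-→d24:H0 -> H0
  add 20.0.0.0/8 -> H3 at depth 8
  lookup 20.227.0.5: bits 00010100111000110000000 walk d0:-→d1:-→d2:-→d3:-→d4:-→d5:-→d6:-→d7:-→d8:H3→d9:-→d10:-→d11:-→d12:-→d13:-→d14:-→d15:-→d16:H0→d17:-→d18:-→d19:-→d20:-→d21:H1→d22:-→d23:- -> H1
  add 5.159.240.0/20 -> H1 at depth 20
  add 0.0.0.0/0 -> H0 at depth 0
  lookup 5.159.243.101: bits 000001011001111111110011 walk d0:H0→d1:-→d2:-→d3:-→d4:-→d5:-→d6:-→d7:-→d8:-→d9:-→d10:-→d11:-→d12:H0→d13:-→d14:-→d15:-→d16:-→d17:-→d18:-→d19:-→d20:H1→d21:-→d22:-→d23:-→d24:H0 -> H0
  - 20.227.0.0/21 clear@21
  add 93.231.224.0/24 -> H3 at depth 24
  lookup 197.203.244.246: bits ε walk d0:H0 -> H0
  lookup 5.159.243.80: bits 000001011001111111110011 walk d0:H0→d1:-→d2:-→d3:-→d4:-→d5:-→d6:-→d7:-→d8:-→d9:-→d10:-→d11:-→d12:H0→d13:-→d14:-→d15:-→d16:-→d17:-→d18:-→d19:-→d20:H1→d21:-→d22:-→d23:-→d24:H0 -> H0
  lookup 5.159.240.32: bits 0000010110011111111100 walk d0:H0→d1:-→d2:-→d3:-→d4:-→d5:-→d6:-→d7:-→d8:-→d9:-→d10:-→d11:-→d12:H0→d13:-→d14:-→d15:-→d16:-→d17:-→d18:-→d19:-→d20:H1→d21:-→d22:- -> H1
  lookup 5.144.61.247: bits 000001011001 walk d0:H0→d1:-→d2:-→d3:-→d4:-→d5:-→d6:-→d7:-→d8:-→d9:-→d10:-→d11:-→d12:H0 -> H0
  lookup 5.144.54.178: bits 000001011001 walk d0:H0→d1:-→d2:-→d3:-→d4:-→d5:-→d6:-→d7:-→d8:-→d9:-→d10:-→d11:-→d12:H0 -> H0

== LOOKUPS ==
["no-route","no-route","H0","H1","H0","H0","H0","H1","H0","H0"]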